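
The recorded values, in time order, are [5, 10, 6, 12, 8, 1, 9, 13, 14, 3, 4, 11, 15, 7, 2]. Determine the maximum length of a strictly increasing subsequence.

7

Let dp[i] be the length of the longest such subsequence ending at index i:
i:      1  2  3  4  5  6  7  8  9 10 11 12 13 14 15
a[i]:   5 10  6 12  8  1  9 13 14  3  4 11 15  7  2
dp:     1  2  2  3  3  1  4  5  6  2  3  5  7  4  2
Maximum dp value is 7.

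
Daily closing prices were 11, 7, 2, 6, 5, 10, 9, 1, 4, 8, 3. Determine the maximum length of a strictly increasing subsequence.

3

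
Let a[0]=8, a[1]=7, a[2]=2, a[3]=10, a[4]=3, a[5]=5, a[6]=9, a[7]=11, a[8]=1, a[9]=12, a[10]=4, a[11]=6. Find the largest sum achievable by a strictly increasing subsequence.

Let S[i] be the best sum of a strictly increasing subsequence ending at i:
i:      0  1  2  3  4  5  6  7  8  9 10 11
a[i]:   8  7  2 10  3  5  9 11  1 12  4  6
S:      8  7  2 18  5 10 19 30  1 42  9 16
Maximum is 42 (e.g. 2 + 3 + 5 + 9 + 11 + 12).

42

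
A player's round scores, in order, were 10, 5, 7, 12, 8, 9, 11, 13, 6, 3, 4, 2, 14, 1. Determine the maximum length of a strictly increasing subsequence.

7

Track the smallest tail for each achievable length (strict):
10 → extends → [10]
5 → replaces 10 → [5]
7 → extends → [5, 7]
12 → extends → [5, 7, 12]
8 → replaces 12 → [5, 7, 8]
9 → extends → [5, 7, 8, 9]
11 → extends → [5, 7, 8, 9, 11]
13 → extends → [5, 7, 8, 9, 11, 13]
6 → replaces 7 → [5, 6, 8, 9, 11, 13]
3 → replaces 5 → [3, 6, 8, 9, 11, 13]
4 → replaces 6 → [3, 4, 8, 9, 11, 13]
2 → replaces 3 → [2, 4, 8, 9, 11, 13]
14 → extends → [2, 4, 8, 9, 11, 13, 14]
1 → replaces 2 → [1, 4, 8, 9, 11, 13, 14]
Seven tails, so the longest strictly increasing subsequence has length 7 (e.g. 5, 7, 8, 9, 11, 13, 14).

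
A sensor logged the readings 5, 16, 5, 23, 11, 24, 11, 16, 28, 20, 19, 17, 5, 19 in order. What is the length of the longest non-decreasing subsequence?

7

Track the smallest tail for each achievable length (allowing ties):
5 → extends → [5]
16 → extends → [5, 16]
5 → replaces 16 → [5, 5]
23 → extends → [5, 5, 23]
11 → replaces 23 → [5, 5, 11]
24 → extends → [5, 5, 11, 24]
11 → replaces 24 → [5, 5, 11, 11]
16 → extends → [5, 5, 11, 11, 16]
28 → extends → [5, 5, 11, 11, 16, 28]
20 → replaces 28 → [5, 5, 11, 11, 16, 20]
19 → replaces 20 → [5, 5, 11, 11, 16, 19]
17 → replaces 19 → [5, 5, 11, 11, 16, 17]
5 → replaces 11 → [5, 5, 5, 11, 16, 17]
19 → extends → [5, 5, 5, 11, 16, 17, 19]
Seven tails, so the longest non-decreasing subsequence has length 7 (e.g. 5, 5, 11, 11, 16, 19, 19).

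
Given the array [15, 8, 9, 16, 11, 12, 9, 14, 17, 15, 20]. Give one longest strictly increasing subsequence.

Patience tails give the LIS length; then backtrack through the dp parents:
15 → extends → [15]
8 → replaces 15 → [8]
9 → extends → [8, 9]
16 → extends → [8, 9, 16]
11 → replaces 16 → [8, 9, 11]
12 → extends → [8, 9, 11, 12]
9 → already a tail → [8, 9, 11, 12]
14 → extends → [8, 9, 11, 12, 14]
17 → extends → [8, 9, 11, 12, 14, 17]
15 → replaces 17 → [8, 9, 11, 12, 14, 15]
20 → extends → [8, 9, 11, 12, 14, 15, 20]
Length 7; one witness is 8, 9, 11, 12, 14, 17, 20.

8, 9, 11, 12, 14, 17, 20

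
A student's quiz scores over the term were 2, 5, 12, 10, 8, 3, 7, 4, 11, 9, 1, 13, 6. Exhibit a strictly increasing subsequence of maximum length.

Patience tails give the LIS length; then backtrack through the dp parents:
2 → extends → [2]
5 → extends → [2, 5]
12 → extends → [2, 5, 12]
10 → replaces 12 → [2, 5, 10]
8 → replaces 10 → [2, 5, 8]
3 → replaces 5 → [2, 3, 8]
7 → replaces 8 → [2, 3, 7]
4 → replaces 7 → [2, 3, 4]
11 → extends → [2, 3, 4, 11]
9 → replaces 11 → [2, 3, 4, 9]
1 → replaces 2 → [1, 3, 4, 9]
13 → extends → [1, 3, 4, 9, 13]
6 → replaces 9 → [1, 3, 4, 6, 13]
Length 5; one witness is 2, 5, 10, 11, 13.

2, 5, 10, 11, 13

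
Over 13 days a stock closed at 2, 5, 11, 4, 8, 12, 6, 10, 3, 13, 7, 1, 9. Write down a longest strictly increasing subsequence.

2, 5, 11, 12, 13

Patience tails give the LIS length; then backtrack through the dp parents:
2 → extends → [2]
5 → extends → [2, 5]
11 → extends → [2, 5, 11]
4 → replaces 5 → [2, 4, 11]
8 → replaces 11 → [2, 4, 8]
12 → extends → [2, 4, 8, 12]
6 → replaces 8 → [2, 4, 6, 12]
10 → replaces 12 → [2, 4, 6, 10]
3 → replaces 4 → [2, 3, 6, 10]
13 → extends → [2, 3, 6, 10, 13]
7 → replaces 10 → [2, 3, 6, 7, 13]
1 → replaces 2 → [1, 3, 6, 7, 13]
9 → replaces 13 → [1, 3, 6, 7, 9]
Length 5; one witness is 2, 5, 11, 12, 13.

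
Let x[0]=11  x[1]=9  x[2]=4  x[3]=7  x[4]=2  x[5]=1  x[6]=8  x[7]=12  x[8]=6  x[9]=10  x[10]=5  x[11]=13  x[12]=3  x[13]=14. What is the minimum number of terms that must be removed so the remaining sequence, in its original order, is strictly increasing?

8

Fewest deletions = n − (longest strictly increasing subsequence).
Patience tails:
11 → extends → [11]
9 → replaces 11 → [9]
4 → replaces 9 → [4]
7 → extends → [4, 7]
2 → replaces 4 → [2, 7]
1 → replaces 2 → [1, 7]
8 → extends → [1, 7, 8]
12 → extends → [1, 7, 8, 12]
6 → replaces 7 → [1, 6, 8, 12]
10 → replaces 12 → [1, 6, 8, 10]
5 → replaces 6 → [1, 5, 8, 10]
13 → extends → [1, 5, 8, 10, 13]
3 → replaces 5 → [1, 3, 8, 10, 13]
14 → extends → [1, 3, 8, 10, 13, 14]
Longest strictly increasing subsequence has length 6, so deletions = 14 − 6 = 8.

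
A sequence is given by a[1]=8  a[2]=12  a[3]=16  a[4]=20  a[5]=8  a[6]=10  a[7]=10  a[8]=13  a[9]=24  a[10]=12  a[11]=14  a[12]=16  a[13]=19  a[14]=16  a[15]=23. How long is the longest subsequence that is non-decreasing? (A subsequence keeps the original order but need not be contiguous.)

9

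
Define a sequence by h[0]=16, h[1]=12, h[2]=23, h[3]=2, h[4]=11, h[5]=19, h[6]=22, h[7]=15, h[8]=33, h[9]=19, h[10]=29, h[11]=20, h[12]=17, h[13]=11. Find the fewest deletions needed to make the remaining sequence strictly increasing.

9

Fewest deletions = n − (longest strictly increasing subsequence).
Patience tails:
16 → extends → [16]
12 → replaces 16 → [12]
23 → extends → [12, 23]
2 → replaces 12 → [2, 23]
11 → replaces 23 → [2, 11]
19 → extends → [2, 11, 19]
22 → extends → [2, 11, 19, 22]
15 → replaces 19 → [2, 11, 15, 22]
33 → extends → [2, 11, 15, 22, 33]
19 → replaces 22 → [2, 11, 15, 19, 33]
29 → replaces 33 → [2, 11, 15, 19, 29]
20 → replaces 29 → [2, 11, 15, 19, 20]
17 → replaces 19 → [2, 11, 15, 17, 20]
11 → already a tail → [2, 11, 15, 17, 20]
Longest strictly increasing subsequence has length 5, so deletions = 14 − 5 = 9.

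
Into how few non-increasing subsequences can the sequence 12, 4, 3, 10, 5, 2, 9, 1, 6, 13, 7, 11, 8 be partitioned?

5

Place each on the leftmost legal pile:
12 → new pile 1 (tops now [12])
4 → pile 1 (tops now [4])
3 → pile 1 (tops now [3])
10 → new pile 2 (tops now [3, 10])
5 → pile 2 (tops now [3, 5])
2 → pile 1 (tops now [2, 5])
9 → new pile 3 (tops now [2, 5, 9])
1 → pile 1 (tops now [1, 5, 9])
6 → pile 3 (tops now [1, 5, 6])
13 → new pile 4 (tops now [1, 5, 6, 13])
7 → pile 4 (tops now [1, 5, 6, 7])
11 → new pile 5 (tops now [1, 5, 6, 7, 11])
8 → pile 5 (tops now [1, 5, 6, 7, 8])
Five piles.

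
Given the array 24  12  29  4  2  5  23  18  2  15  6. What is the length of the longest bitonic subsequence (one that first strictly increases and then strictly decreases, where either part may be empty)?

6

inc[i] = longest strictly increasing subsequence ending at i; dec[i] = longest strictly decreasing subsequence starting at i:
i:      1  2  3  4  5  6  7  8  9 10 11
a[i]:  24 12 29  4  2  5 23 18  2 15  6
inc:    1  1  2  1  1  2  3  3  1  3  3
dec:    5  3  5  2  1  2  4  3  1  2  1
Best peak at i=3 (value 29): inc=2, dec=5, length 2+5−1 = 6.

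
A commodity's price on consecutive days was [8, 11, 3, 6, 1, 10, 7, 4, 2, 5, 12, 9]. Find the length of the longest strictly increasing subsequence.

Track the smallest tail for each achievable length (strict):
8 → extends → [8]
11 → extends → [8, 11]
3 → replaces 8 → [3, 11]
6 → replaces 11 → [3, 6]
1 → replaces 3 → [1, 6]
10 → extends → [1, 6, 10]
7 → replaces 10 → [1, 6, 7]
4 → replaces 6 → [1, 4, 7]
2 → replaces 4 → [1, 2, 7]
5 → replaces 7 → [1, 2, 5]
12 → extends → [1, 2, 5, 12]
9 → replaces 12 → [1, 2, 5, 9]
Four tails, so the longest strictly increasing subsequence has length 4 (e.g. 3, 6, 10, 12).

4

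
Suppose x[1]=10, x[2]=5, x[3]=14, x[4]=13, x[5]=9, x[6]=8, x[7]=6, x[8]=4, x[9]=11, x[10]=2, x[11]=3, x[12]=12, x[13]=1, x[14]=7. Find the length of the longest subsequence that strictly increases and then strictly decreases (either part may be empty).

inc[i] = longest strictly increasing subsequence ending at i; dec[i] = longest strictly decreasing subsequence starting at i:
i:      1  2  3  4  5  6  7  8  9 10 11 12 13 14
x[i]:  10  5 14 13  9  8  6  4 11  2  3 12  1  7
inc:    1  1  2  2  2  2  2  1  3  1  2  4  1  3
dec:    7  4  8  7  6  5  4  3  3  2  2  2  1  1
Best peak at i=3 (value 14): inc=2, dec=8, length 2+8−1 = 9.

9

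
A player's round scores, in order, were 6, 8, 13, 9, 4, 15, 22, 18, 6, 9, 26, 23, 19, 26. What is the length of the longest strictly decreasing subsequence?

Let dp[i] be the longest strictly decreasing subsequence ending at i:
i:      1  2  3  4  5  6  7  8  9 10 11 12 13 14
a[i]:   6  8 13  9  4 15 22 18  6  9 26 23 19 26
dp:     1  1  1  2  3  1  1  2  3  3  1  2  3  1
Maximum is 3.

3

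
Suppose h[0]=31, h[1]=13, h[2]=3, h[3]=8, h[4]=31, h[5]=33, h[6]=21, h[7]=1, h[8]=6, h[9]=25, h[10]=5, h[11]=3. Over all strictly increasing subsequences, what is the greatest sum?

77

Let S[i] be the best sum of a strictly increasing subsequence ending at i:
i:      0  1  2  3  4  5  6  7  8  9 10 11
h[i]:  31 13  3  8 31 33 21  1  6 25  5  3
S:     31 13  3 11 44 77 34  1  9 59  8  4
Maximum is 77 (e.g. 13 + 31 + 33).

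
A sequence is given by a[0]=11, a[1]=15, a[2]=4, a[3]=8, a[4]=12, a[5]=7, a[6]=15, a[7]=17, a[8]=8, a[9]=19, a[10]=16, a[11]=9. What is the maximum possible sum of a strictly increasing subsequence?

Let S[i] be the best sum of a strictly increasing subsequence ending at i:
i:      0  1  2  3  4  5  6  7  8  9 10 11
a[i]:  11 15  4  8 12  7 15 17  8 19 16  9
S:     11 26  4 12 24 11 39 56 19 75 55 28
Maximum is 75 (e.g. 4 + 8 + 12 + 15 + 17 + 19).

75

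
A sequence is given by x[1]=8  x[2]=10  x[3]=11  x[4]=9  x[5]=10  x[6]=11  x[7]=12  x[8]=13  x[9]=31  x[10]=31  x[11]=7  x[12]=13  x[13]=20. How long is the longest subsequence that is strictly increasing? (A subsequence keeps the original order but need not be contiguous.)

7

Track the smallest tail for each achievable length (strict):
8 → extends → [8]
10 → extends → [8, 10]
11 → extends → [8, 10, 11]
9 → replaces 10 → [8, 9, 11]
10 → replaces 11 → [8, 9, 10]
11 → extends → [8, 9, 10, 11]
12 → extends → [8, 9, 10, 11, 12]
13 → extends → [8, 9, 10, 11, 12, 13]
31 → extends → [8, 9, 10, 11, 12, 13, 31]
31 → already a tail → [8, 9, 10, 11, 12, 13, 31]
7 → replaces 8 → [7, 9, 10, 11, 12, 13, 31]
13 → already a tail → [7, 9, 10, 11, 12, 13, 31]
20 → replaces 31 → [7, 9, 10, 11, 12, 13, 20]
Seven tails, so the longest strictly increasing subsequence has length 7 (e.g. 8, 9, 10, 11, 12, 13, 31).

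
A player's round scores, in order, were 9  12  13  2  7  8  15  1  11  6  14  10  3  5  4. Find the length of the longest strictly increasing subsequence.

Track the smallest tail for each achievable length (strict):
9 → extends → [9]
12 → extends → [9, 12]
13 → extends → [9, 12, 13]
2 → replaces 9 → [2, 12, 13]
7 → replaces 12 → [2, 7, 13]
8 → replaces 13 → [2, 7, 8]
15 → extends → [2, 7, 8, 15]
1 → replaces 2 → [1, 7, 8, 15]
11 → replaces 15 → [1, 7, 8, 11]
6 → replaces 7 → [1, 6, 8, 11]
14 → extends → [1, 6, 8, 11, 14]
10 → replaces 11 → [1, 6, 8, 10, 14]
3 → replaces 6 → [1, 3, 8, 10, 14]
5 → replaces 8 → [1, 3, 5, 10, 14]
4 → replaces 5 → [1, 3, 4, 10, 14]
Five tails, so the longest strictly increasing subsequence has length 5 (e.g. 2, 7, 8, 11, 14).

5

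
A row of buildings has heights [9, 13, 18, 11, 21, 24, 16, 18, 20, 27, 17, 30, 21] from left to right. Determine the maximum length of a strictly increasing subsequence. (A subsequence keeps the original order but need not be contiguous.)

7

Track the smallest tail for each achievable length (strict):
9 → extends → [9]
13 → extends → [9, 13]
18 → extends → [9, 13, 18]
11 → replaces 13 → [9, 11, 18]
21 → extends → [9, 11, 18, 21]
24 → extends → [9, 11, 18, 21, 24]
16 → replaces 18 → [9, 11, 16, 21, 24]
18 → replaces 21 → [9, 11, 16, 18, 24]
20 → replaces 24 → [9, 11, 16, 18, 20]
27 → extends → [9, 11, 16, 18, 20, 27]
17 → replaces 18 → [9, 11, 16, 17, 20, 27]
30 → extends → [9, 11, 16, 17, 20, 27, 30]
21 → replaces 27 → [9, 11, 16, 17, 20, 21, 30]
Seven tails, so the longest strictly increasing subsequence has length 7 (e.g. 9, 13, 18, 21, 24, 27, 30).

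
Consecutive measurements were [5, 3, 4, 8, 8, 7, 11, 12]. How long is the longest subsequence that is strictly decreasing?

Negate each value so 'decreasing' becomes 'increasing', then run patience tails on the negated sequence:
-5 → extends → [-5]
-3 → extends → [-5, -3]
-4 → replaces -3 → [-5, -4]
-8 → replaces -5 → [-8, -4]
-8 → already a tail → [-8, -4]
-7 → replaces -4 → [-8, -7]
-11 → replaces -8 → [-11, -7]
-12 → replaces -11 → [-12, -7]
Two tails, so the longest strictly decreasing subsequence of the original has length 2.

2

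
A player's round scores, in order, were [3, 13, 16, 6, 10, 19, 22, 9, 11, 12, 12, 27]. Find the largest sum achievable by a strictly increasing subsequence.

Let S[i] be the best sum of a strictly increasing subsequence ending at i:
i:       1   2   3   4   5   6   7   8   9  10  11  12
a[i]:    3  13  16   6  10  19  22   9  11  12  12  27
S:       3  16  32   9  19  51  73  18  30  42  42 100
Maximum is 100 (e.g. 3 + 13 + 16 + 19 + 22 + 27).

100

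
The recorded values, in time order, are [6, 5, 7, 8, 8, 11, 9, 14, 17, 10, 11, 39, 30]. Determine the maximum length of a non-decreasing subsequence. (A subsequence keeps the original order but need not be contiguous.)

Track the smallest tail for each achievable length (allowing ties):
6 → extends → [6]
5 → replaces 6 → [5]
7 → extends → [5, 7]
8 → extends → [5, 7, 8]
8 → extends → [5, 7, 8, 8]
11 → extends → [5, 7, 8, 8, 11]
9 → replaces 11 → [5, 7, 8, 8, 9]
14 → extends → [5, 7, 8, 8, 9, 14]
17 → extends → [5, 7, 8, 8, 9, 14, 17]
10 → replaces 14 → [5, 7, 8, 8, 9, 10, 17]
11 → replaces 17 → [5, 7, 8, 8, 9, 10, 11]
39 → extends → [5, 7, 8, 8, 9, 10, 11, 39]
30 → replaces 39 → [5, 7, 8, 8, 9, 10, 11, 30]
Eight tails, so the longest non-decreasing subsequence has length 8 (e.g. 6, 7, 8, 8, 11, 14, 17, 39).

8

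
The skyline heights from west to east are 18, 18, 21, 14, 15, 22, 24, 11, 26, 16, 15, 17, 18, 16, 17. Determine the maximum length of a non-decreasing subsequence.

6

Let dp[i] be the length of the longest such subsequence ending at index i:
i:      1  2  3  4  5  6  7  8  9 10 11 12 13 14 15
a[i]:  18 18 21 14 15 22 24 11 26 16 15 17 18 16 17
dp:     1  2  3  1  2  4  5  1  6  3  3  4  5  4  5
Maximum dp value is 6.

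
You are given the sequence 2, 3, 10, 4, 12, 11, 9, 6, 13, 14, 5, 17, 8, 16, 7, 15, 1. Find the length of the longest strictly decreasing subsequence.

Let dp[i] be the longest strictly decreasing subsequence ending at i:
i:      1  2  3  4  5  6  7  8  9 10 11 12 13 14 15 16 17
a[i]:   2  3 10  4 12 11  9  6 13 14  5 17  8 16  7 15  1
dp:     1  1  1  2  1  2  3  4  1  1  5  1  4  2  5  3  6
Maximum is 6.

6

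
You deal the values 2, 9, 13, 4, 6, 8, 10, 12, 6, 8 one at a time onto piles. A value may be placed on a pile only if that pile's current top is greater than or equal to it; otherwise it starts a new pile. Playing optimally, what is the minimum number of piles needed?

6

The minimum number of non-increasing subsequences covering a sequence equals the length of its longest strictly increasing subsequence.
LIS length is 6 (e.g. 2, 4, 6, 8, 10, 12), so 6 piles are needed.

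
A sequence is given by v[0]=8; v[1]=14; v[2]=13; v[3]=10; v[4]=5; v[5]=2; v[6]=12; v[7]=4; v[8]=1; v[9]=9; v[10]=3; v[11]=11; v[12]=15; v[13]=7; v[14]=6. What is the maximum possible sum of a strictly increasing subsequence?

Let S[i] be the best sum of a strictly increasing subsequence ending at i:
i:      0  1  2  3  4  5  6  7  8  9 10 11 12 13 14
v[i]:   8 14 13 10  5  2 12  4  1  9  3 11 15  7  6
S:      8 22 21 18  5  2 30  6  1 17  5 29 45 13 12
Maximum is 45 (e.g. 8 + 10 + 12 + 15).

45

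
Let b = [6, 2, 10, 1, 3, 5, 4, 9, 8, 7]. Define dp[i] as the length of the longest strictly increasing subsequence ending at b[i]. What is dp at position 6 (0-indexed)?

3

dp[i] = 1 + max{dp[j] : j<i, b[j]<b[i]} (or 1 if no such j):
i:      0  1  2  3  4  5  6  7  8  9
b[i]:   6  2 10  1  3  5  4  9  8  7
dp:     1  1  2  1  2  3  3  4  4  4
At index 6 the value is 3.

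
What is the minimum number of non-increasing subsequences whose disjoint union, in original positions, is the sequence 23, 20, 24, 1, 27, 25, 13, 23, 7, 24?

Place each on the leftmost legal pile:
23 → new pile 1 (tops now [23])
20 → pile 1 (tops now [20])
24 → new pile 2 (tops now [20, 24])
1 → pile 1 (tops now [1, 24])
27 → new pile 3 (tops now [1, 24, 27])
25 → pile 3 (tops now [1, 24, 25])
13 → pile 2 (tops now [1, 13, 25])
23 → pile 3 (tops now [1, 13, 23])
7 → pile 2 (tops now [1, 7, 23])
24 → new pile 4 (tops now [1, 7, 23, 24])
Four piles.

4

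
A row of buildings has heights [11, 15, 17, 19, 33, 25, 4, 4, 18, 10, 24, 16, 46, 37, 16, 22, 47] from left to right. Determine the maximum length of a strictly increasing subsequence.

7

Track the smallest tail for each achievable length (strict):
11 → extends → [11]
15 → extends → [11, 15]
17 → extends → [11, 15, 17]
19 → extends → [11, 15, 17, 19]
33 → extends → [11, 15, 17, 19, 33]
25 → replaces 33 → [11, 15, 17, 19, 25]
4 → replaces 11 → [4, 15, 17, 19, 25]
4 → already a tail → [4, 15, 17, 19, 25]
18 → replaces 19 → [4, 15, 17, 18, 25]
10 → replaces 15 → [4, 10, 17, 18, 25]
24 → replaces 25 → [4, 10, 17, 18, 24]
16 → replaces 17 → [4, 10, 16, 18, 24]
46 → extends → [4, 10, 16, 18, 24, 46]
37 → replaces 46 → [4, 10, 16, 18, 24, 37]
16 → already a tail → [4, 10, 16, 18, 24, 37]
22 → replaces 24 → [4, 10, 16, 18, 22, 37]
47 → extends → [4, 10, 16, 18, 22, 37, 47]
Seven tails, so the longest strictly increasing subsequence has length 7 (e.g. 11, 15, 17, 19, 33, 46, 47).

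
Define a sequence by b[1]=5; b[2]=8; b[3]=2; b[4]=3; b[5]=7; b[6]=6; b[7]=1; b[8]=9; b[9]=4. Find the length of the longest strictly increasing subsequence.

Let dp[i] be the length of the longest such subsequence ending at index i:
i:     1 2 3 4 5 6 7 8 9
b[i]:  5 8 2 3 7 6 1 9 4
dp:    1 2 1 2 3 3 1 4 3
Maximum dp value is 4.

4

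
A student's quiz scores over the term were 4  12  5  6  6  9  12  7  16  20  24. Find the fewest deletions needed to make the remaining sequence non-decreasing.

2

Fewest deletions = n − (longest non-decreasing subsequence).
i:      1  2  3  4  5  6  7  8  9 10 11
a[i]:   4 12  5  6  6  9 12  7 16 20 24
dp:     1  2  2  3  4  5  6  5  7  8  9
max dp = 9, so deletions = 11 − 9 = 2.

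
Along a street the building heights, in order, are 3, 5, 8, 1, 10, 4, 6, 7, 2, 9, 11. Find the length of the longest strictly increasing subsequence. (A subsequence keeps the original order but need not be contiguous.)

Track the smallest tail for each achievable length (strict):
3 → extends → [3]
5 → extends → [3, 5]
8 → extends → [3, 5, 8]
1 → replaces 3 → [1, 5, 8]
10 → extends → [1, 5, 8, 10]
4 → replaces 5 → [1, 4, 8, 10]
6 → replaces 8 → [1, 4, 6, 10]
7 → replaces 10 → [1, 4, 6, 7]
2 → replaces 4 → [1, 2, 6, 7]
9 → extends → [1, 2, 6, 7, 9]
11 → extends → [1, 2, 6, 7, 9, 11]
Six tails, so the longest strictly increasing subsequence has length 6 (e.g. 3, 5, 6, 7, 9, 11).

6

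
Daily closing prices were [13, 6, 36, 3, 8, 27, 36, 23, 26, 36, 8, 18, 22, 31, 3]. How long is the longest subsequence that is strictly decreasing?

5

Let dp[i] be the longest strictly decreasing subsequence ending at i:
i:      1  2  3  4  5  6  7  8  9 10 11 12 13 14 15
a[i]:  13  6 36  3  8 27 36 23 26 36  8 18 22 31  3
dp:     1  2  1  3  2  2  1  3  3  1  4  4  4  2  5
Maximum is 5.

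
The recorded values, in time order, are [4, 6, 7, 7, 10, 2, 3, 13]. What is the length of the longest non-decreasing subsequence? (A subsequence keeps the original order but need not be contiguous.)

Let dp[i] be the length of the longest such subsequence ending at index i:
i:      1  2  3  4  5  6  7  8
a[i]:   4  6  7  7 10  2  3 13
dp:     1  2  3  4  5  1  2  6
Maximum dp value is 6.

6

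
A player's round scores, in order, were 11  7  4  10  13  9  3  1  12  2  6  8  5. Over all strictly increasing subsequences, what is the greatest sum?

Let S[i] be the best sum of a strictly increasing subsequence ending at i:
i:      1  2  3  4  5  6  7  8  9 10 11 12 13
a[i]:  11  7  4 10 13  9  3  1 12  2  6  8  5
S:     11  7  4 17 30 16  3  1 29  3 10 18  9
Maximum is 30 (e.g. 7 + 10 + 13).

30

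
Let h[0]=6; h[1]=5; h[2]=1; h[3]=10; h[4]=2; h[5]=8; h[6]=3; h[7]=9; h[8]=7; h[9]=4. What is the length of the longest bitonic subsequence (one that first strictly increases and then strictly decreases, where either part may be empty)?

inc[i] = longest strictly increasing subsequence ending at i; dec[i] = longest strictly decreasing subsequence starting at i:
i:      0  1  2  3  4  5  6  7  8  9
h[i]:   6  5  1 10  2  8  3  9  7  4
inc:    1  1  1  2  2  3  3  4  4  4
dec:    3  2  1  4  1  3  1  3  2  1
Best peak at i=7 (value 9): inc=4, dec=3, length 4+3−1 = 6.

6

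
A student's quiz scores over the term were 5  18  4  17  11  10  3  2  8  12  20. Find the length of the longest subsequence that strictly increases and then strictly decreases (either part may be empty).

7

inc[i] = longest strictly increasing subsequence ending at i; dec[i] = longest strictly decreasing subsequence starting at i:
i:      1  2  3  4  5  6  7  8  9 10 11
a[i]:   5 18  4 17 11 10  3  2  8 12 20
inc:    1  2  1  2  2  2  1  1  2  3  4
dec:    4  6  3  5  4  3  2  1  1  1  1
Best peak at i=2 (value 18): inc=2, dec=6, length 2+6−1 = 7.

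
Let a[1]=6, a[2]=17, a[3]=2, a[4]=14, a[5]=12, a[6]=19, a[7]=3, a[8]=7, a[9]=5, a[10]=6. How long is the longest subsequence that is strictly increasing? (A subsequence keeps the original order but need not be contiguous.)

4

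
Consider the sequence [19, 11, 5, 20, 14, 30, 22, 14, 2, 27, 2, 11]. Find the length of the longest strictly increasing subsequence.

Let dp[i] be the length of the longest such subsequence ending at index i:
i:      1  2  3  4  5  6  7  8  9 10 11 12
a[i]:  19 11  5 20 14 30 22 14  2 27  2 11
dp:     1  1  1  2  2  3  3  2  1  4  1  2
Maximum dp value is 4.

4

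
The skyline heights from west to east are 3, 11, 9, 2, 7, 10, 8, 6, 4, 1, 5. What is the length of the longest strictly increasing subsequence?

Let dp[i] be the length of the longest such subsequence ending at index i:
i:      1  2  3  4  5  6  7  8  9 10 11
a[i]:   3 11  9  2  7 10  8  6  4  1  5
dp:     1  2  2  1  2  3  3  2  2  1  3
Maximum dp value is 3.

3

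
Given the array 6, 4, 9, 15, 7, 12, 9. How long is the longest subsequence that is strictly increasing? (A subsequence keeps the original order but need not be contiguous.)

3

Let dp[i] be the length of the longest such subsequence ending at index i:
i:      1  2  3  4  5  6  7
a[i]:   6  4  9 15  7 12  9
dp:     1  1  2  3  2  3  3
Maximum dp value is 3.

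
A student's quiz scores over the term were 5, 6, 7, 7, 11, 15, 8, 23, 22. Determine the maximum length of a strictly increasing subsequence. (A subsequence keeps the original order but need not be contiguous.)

6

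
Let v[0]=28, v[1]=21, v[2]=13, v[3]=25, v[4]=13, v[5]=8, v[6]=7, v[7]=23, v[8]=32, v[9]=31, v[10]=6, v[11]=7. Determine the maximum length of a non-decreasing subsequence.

4

Track the smallest tail for each achievable length (allowing ties):
28 → extends → [28]
21 → replaces 28 → [21]
13 → replaces 21 → [13]
25 → extends → [13, 25]
13 → replaces 25 → [13, 13]
8 → replaces 13 → [8, 13]
7 → replaces 8 → [7, 13]
23 → extends → [7, 13, 23]
32 → extends → [7, 13, 23, 32]
31 → replaces 32 → [7, 13, 23, 31]
6 → replaces 7 → [6, 13, 23, 31]
7 → replaces 13 → [6, 7, 23, 31]
Four tails, so the longest non-decreasing subsequence has length 4 (e.g. 13, 13, 23, 32).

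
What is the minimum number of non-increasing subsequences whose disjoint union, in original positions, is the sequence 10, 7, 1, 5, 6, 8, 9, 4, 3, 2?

5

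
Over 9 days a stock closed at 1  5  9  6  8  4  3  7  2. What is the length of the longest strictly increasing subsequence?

4

Track the smallest tail for each achievable length (strict):
1 → extends → [1]
5 → extends → [1, 5]
9 → extends → [1, 5, 9]
6 → replaces 9 → [1, 5, 6]
8 → extends → [1, 5, 6, 8]
4 → replaces 5 → [1, 4, 6, 8]
3 → replaces 4 → [1, 3, 6, 8]
7 → replaces 8 → [1, 3, 6, 7]
2 → replaces 3 → [1, 2, 6, 7]
Four tails, so the longest strictly increasing subsequence has length 4 (e.g. 1, 5, 6, 8).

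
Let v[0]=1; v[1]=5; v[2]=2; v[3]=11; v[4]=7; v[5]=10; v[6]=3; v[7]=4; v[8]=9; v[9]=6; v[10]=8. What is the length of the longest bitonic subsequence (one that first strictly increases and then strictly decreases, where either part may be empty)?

inc[i] = longest strictly increasing subsequence ending at i; dec[i] = longest strictly decreasing subsequence starting at i:
i:      0  1  2  3  4  5  6  7  8  9 10
v[i]:   1  5  2 11  7 10  3  4  9  6  8
inc:    1  2  2  3  3  4  3  4  5  5  6
dec:    1  2  1  4  2  3  1  1  2  1  1
Best peak at i=3 (value 11): inc=3, dec=4, length 3+4−1 = 6.

6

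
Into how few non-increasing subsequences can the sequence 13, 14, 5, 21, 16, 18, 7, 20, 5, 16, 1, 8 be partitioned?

Place each on the leftmost legal pile:
13 → new pile 1 (tops now [13])
14 → new pile 2 (tops now [13, 14])
5 → pile 1 (tops now [5, 14])
21 → new pile 3 (tops now [5, 14, 21])
16 → pile 3 (tops now [5, 14, 16])
18 → new pile 4 (tops now [5, 14, 16, 18])
7 → pile 2 (tops now [5, 7, 16, 18])
20 → new pile 5 (tops now [5, 7, 16, 18, 20])
5 → pile 1 (tops now [5, 7, 16, 18, 20])
16 → pile 3 (tops now [5, 7, 16, 18, 20])
1 → pile 1 (tops now [1, 7, 16, 18, 20])
8 → pile 3 (tops now [1, 7, 8, 18, 20])
Five piles.

5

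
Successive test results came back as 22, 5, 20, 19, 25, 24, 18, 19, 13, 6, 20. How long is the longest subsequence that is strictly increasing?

Track the smallest tail for each achievable length (strict):
22 → extends → [22]
5 → replaces 22 → [5]
20 → extends → [5, 20]
19 → replaces 20 → [5, 19]
25 → extends → [5, 19, 25]
24 → replaces 25 → [5, 19, 24]
18 → replaces 19 → [5, 18, 24]
19 → replaces 24 → [5, 18, 19]
13 → replaces 18 → [5, 13, 19]
6 → replaces 13 → [5, 6, 19]
20 → extends → [5, 6, 19, 20]
Four tails, so the longest strictly increasing subsequence has length 4 (e.g. 5, 18, 19, 20).

4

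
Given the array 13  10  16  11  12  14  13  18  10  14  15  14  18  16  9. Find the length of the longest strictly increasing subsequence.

7

Track the smallest tail for each achievable length (strict):
13 → extends → [13]
10 → replaces 13 → [10]
16 → extends → [10, 16]
11 → replaces 16 → [10, 11]
12 → extends → [10, 11, 12]
14 → extends → [10, 11, 12, 14]
13 → replaces 14 → [10, 11, 12, 13]
18 → extends → [10, 11, 12, 13, 18]
10 → already a tail → [10, 11, 12, 13, 18]
14 → replaces 18 → [10, 11, 12, 13, 14]
15 → extends → [10, 11, 12, 13, 14, 15]
14 → already a tail → [10, 11, 12, 13, 14, 15]
18 → extends → [10, 11, 12, 13, 14, 15, 18]
16 → replaces 18 → [10, 11, 12, 13, 14, 15, 16]
9 → replaces 10 → [9, 11, 12, 13, 14, 15, 16]
Seven tails, so the longest strictly increasing subsequence has length 7 (e.g. 10, 11, 12, 13, 14, 15, 18).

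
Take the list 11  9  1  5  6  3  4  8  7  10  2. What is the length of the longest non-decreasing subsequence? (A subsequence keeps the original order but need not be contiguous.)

5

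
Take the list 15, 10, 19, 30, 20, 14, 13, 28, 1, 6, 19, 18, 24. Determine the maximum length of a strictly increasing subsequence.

4

Track the smallest tail for each achievable length (strict):
15 → extends → [15]
10 → replaces 15 → [10]
19 → extends → [10, 19]
30 → extends → [10, 19, 30]
20 → replaces 30 → [10, 19, 20]
14 → replaces 19 → [10, 14, 20]
13 → replaces 14 → [10, 13, 20]
28 → extends → [10, 13, 20, 28]
1 → replaces 10 → [1, 13, 20, 28]
6 → replaces 13 → [1, 6, 20, 28]
19 → replaces 20 → [1, 6, 19, 28]
18 → replaces 19 → [1, 6, 18, 28]
24 → replaces 28 → [1, 6, 18, 24]
Four tails, so the longest strictly increasing subsequence has length 4 (e.g. 15, 19, 20, 28).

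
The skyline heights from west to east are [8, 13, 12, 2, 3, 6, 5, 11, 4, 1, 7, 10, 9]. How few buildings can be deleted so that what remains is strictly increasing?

Fewest deletions = n − (longest strictly increasing subsequence).
Patience tails:
8 → extends → [8]
13 → extends → [8, 13]
12 → replaces 13 → [8, 12]
2 → replaces 8 → [2, 12]
3 → replaces 12 → [2, 3]
6 → extends → [2, 3, 6]
5 → replaces 6 → [2, 3, 5]
11 → extends → [2, 3, 5, 11]
4 → replaces 5 → [2, 3, 4, 11]
1 → replaces 2 → [1, 3, 4, 11]
7 → replaces 11 → [1, 3, 4, 7]
10 → extends → [1, 3, 4, 7, 10]
9 → replaces 10 → [1, 3, 4, 7, 9]
Longest strictly increasing subsequence has length 5, so deletions = 13 − 5 = 8.

8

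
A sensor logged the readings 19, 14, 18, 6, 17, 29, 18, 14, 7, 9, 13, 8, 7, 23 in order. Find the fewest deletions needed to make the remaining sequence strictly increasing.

9

Fewest deletions = n − (longest strictly increasing subsequence).
Patience tails:
19 → extends → [19]
14 → replaces 19 → [14]
18 → extends → [14, 18]
6 → replaces 14 → [6, 18]
17 → replaces 18 → [6, 17]
29 → extends → [6, 17, 29]
18 → replaces 29 → [6, 17, 18]
14 → replaces 17 → [6, 14, 18]
7 → replaces 14 → [6, 7, 18]
9 → replaces 18 → [6, 7, 9]
13 → extends → [6, 7, 9, 13]
8 → replaces 9 → [6, 7, 8, 13]
7 → already a tail → [6, 7, 8, 13]
23 → extends → [6, 7, 8, 13, 23]
Longest strictly increasing subsequence has length 5, so deletions = 14 − 5 = 9.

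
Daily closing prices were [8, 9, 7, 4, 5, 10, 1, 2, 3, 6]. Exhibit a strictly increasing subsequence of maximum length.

1, 2, 3, 6

Patience tails give the LIS length; then backtrack through the dp parents:
8 → extends → [8]
9 → extends → [8, 9]
7 → replaces 8 → [7, 9]
4 → replaces 7 → [4, 9]
5 → replaces 9 → [4, 5]
10 → extends → [4, 5, 10]
1 → replaces 4 → [1, 5, 10]
2 → replaces 5 → [1, 2, 10]
3 → replaces 10 → [1, 2, 3]
6 → extends → [1, 2, 3, 6]
Length 4; one witness is 1, 2, 3, 6.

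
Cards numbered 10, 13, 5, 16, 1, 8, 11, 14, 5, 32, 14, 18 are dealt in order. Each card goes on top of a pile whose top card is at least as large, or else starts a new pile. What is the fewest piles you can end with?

Place each on the leftmost legal pile:
10 → new pile 1 (tops now [10])
13 → new pile 2 (tops now [10, 13])
5 → pile 1 (tops now [5, 13])
16 → new pile 3 (tops now [5, 13, 16])
1 → pile 1 (tops now [1, 13, 16])
8 → pile 2 (tops now [1, 8, 16])
11 → pile 3 (tops now [1, 8, 11])
14 → new pile 4 (tops now [1, 8, 11, 14])
5 → pile 2 (tops now [1, 5, 11, 14])
32 → new pile 5 (tops now [1, 5, 11, 14, 32])
14 → pile 4 (tops now [1, 5, 11, 14, 32])
18 → pile 5 (tops now [1, 5, 11, 14, 18])
Five piles.

5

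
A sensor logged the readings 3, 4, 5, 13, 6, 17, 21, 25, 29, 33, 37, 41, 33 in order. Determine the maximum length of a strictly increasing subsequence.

Track the smallest tail for each achievable length (strict):
3 → extends → [3]
4 → extends → [3, 4]
5 → extends → [3, 4, 5]
13 → extends → [3, 4, 5, 13]
6 → replaces 13 → [3, 4, 5, 6]
17 → extends → [3, 4, 5, 6, 17]
21 → extends → [3, 4, 5, 6, 17, 21]
25 → extends → [3, 4, 5, 6, 17, 21, 25]
29 → extends → [3, 4, 5, 6, 17, 21, 25, 29]
33 → extends → [3, 4, 5, 6, 17, 21, 25, 29, 33]
37 → extends → [3, 4, 5, 6, 17, 21, 25, 29, 33, 37]
41 → extends → [3, 4, 5, 6, 17, 21, 25, 29, 33, 37, 41]
33 → already a tail → [3, 4, 5, 6, 17, 21, 25, 29, 33, 37, 41]
Eleven tails, so the longest strictly increasing subsequence has length 11 (e.g. 3, 4, 5, 13, 17, 21, 25, 29, 33, 37, 41).

11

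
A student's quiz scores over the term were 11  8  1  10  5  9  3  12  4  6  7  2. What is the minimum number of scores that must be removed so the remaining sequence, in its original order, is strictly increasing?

Fewest deletions = n − (longest strictly increasing subsequence).
Patience tails:
11 → extends → [11]
8 → replaces 11 → [8]
1 → replaces 8 → [1]
10 → extends → [1, 10]
5 → replaces 10 → [1, 5]
9 → extends → [1, 5, 9]
3 → replaces 5 → [1, 3, 9]
12 → extends → [1, 3, 9, 12]
4 → replaces 9 → [1, 3, 4, 12]
6 → replaces 12 → [1, 3, 4, 6]
7 → extends → [1, 3, 4, 6, 7]
2 → replaces 3 → [1, 2, 4, 6, 7]
Longest strictly increasing subsequence has length 5, so deletions = 12 − 5 = 7.

7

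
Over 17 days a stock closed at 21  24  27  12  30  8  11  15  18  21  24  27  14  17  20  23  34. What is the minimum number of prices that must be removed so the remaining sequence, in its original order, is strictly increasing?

Fewest deletions = n − (longest strictly increasing subsequence).
Patience tails:
21 → extends → [21]
24 → extends → [21, 24]
27 → extends → [21, 24, 27]
12 → replaces 21 → [12, 24, 27]
30 → extends → [12, 24, 27, 30]
8 → replaces 12 → [8, 24, 27, 30]
11 → replaces 24 → [8, 11, 27, 30]
15 → replaces 27 → [8, 11, 15, 30]
18 → replaces 30 → [8, 11, 15, 18]
21 → extends → [8, 11, 15, 18, 21]
24 → extends → [8, 11, 15, 18, 21, 24]
27 → extends → [8, 11, 15, 18, 21, 24, 27]
14 → replaces 15 → [8, 11, 14, 18, 21, 24, 27]
17 → replaces 18 → [8, 11, 14, 17, 21, 24, 27]
20 → replaces 21 → [8, 11, 14, 17, 20, 24, 27]
23 → replaces 24 → [8, 11, 14, 17, 20, 23, 27]
34 → extends → [8, 11, 14, 17, 20, 23, 27, 34]
Longest strictly increasing subsequence has length 8, so deletions = 17 − 8 = 9.

9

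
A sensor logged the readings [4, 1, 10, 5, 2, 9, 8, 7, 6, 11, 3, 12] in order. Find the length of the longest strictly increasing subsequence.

5

Track the smallest tail for each achievable length (strict):
4 → extends → [4]
1 → replaces 4 → [1]
10 → extends → [1, 10]
5 → replaces 10 → [1, 5]
2 → replaces 5 → [1, 2]
9 → extends → [1, 2, 9]
8 → replaces 9 → [1, 2, 8]
7 → replaces 8 → [1, 2, 7]
6 → replaces 7 → [1, 2, 6]
11 → extends → [1, 2, 6, 11]
3 → replaces 6 → [1, 2, 3, 11]
12 → extends → [1, 2, 3, 11, 12]
Five tails, so the longest strictly increasing subsequence has length 5 (e.g. 4, 5, 9, 11, 12).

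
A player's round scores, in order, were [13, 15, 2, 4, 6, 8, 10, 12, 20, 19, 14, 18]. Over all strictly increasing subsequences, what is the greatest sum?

Let S[i] be the best sum of a strictly increasing subsequence ending at i:
i:      1  2  3  4  5  6  7  8  9 10 11 12
a[i]:  13 15  2  4  6  8 10 12 20 19 14 18
S:     13 28  2  6 12 20 30 42 62 61 56 74
Maximum is 74 (e.g. 2 + 4 + 6 + 8 + 10 + 12 + 14 + 18).

74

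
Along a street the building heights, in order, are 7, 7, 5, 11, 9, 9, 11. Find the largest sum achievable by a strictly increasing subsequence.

27

Let S[i] be the best sum of a strictly increasing subsequence ending at i:
i:      1  2  3  4  5  6  7
a[i]:   7  7  5 11  9  9 11
S:      7  7  5 18 16 16 27
Maximum is 27 (e.g. 7 + 9 + 11).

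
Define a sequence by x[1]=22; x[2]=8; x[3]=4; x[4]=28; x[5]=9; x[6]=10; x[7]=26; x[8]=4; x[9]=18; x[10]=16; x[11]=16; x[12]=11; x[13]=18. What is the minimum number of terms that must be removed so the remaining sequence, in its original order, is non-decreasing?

7

Fewest deletions = n − (longest non-decreasing subsequence).
Patience tails:
22 → extends → [22]
8 → replaces 22 → [8]
4 → replaces 8 → [4]
28 → extends → [4, 28]
9 → replaces 28 → [4, 9]
10 → extends → [4, 9, 10]
26 → extends → [4, 9, 10, 26]
4 → replaces 9 → [4, 4, 10, 26]
18 → replaces 26 → [4, 4, 10, 18]
16 → replaces 18 → [4, 4, 10, 16]
16 → extends → [4, 4, 10, 16, 16]
11 → replaces 16 → [4, 4, 10, 11, 16]
18 → extends → [4, 4, 10, 11, 16, 18]
Longest non-decreasing subsequence has length 6, so deletions = 13 − 6 = 7.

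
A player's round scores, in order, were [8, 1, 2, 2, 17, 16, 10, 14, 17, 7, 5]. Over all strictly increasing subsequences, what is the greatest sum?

Let S[i] be the best sum of a strictly increasing subsequence ending at i:
i:      1  2  3  4  5  6  7  8  9 10 11
a[i]:   8  1  2  2 17 16 10 14 17  7  5
S:      8  1  3  3 25 24 18 32 49 10  8
Maximum is 49 (e.g. 8 + 10 + 14 + 17).

49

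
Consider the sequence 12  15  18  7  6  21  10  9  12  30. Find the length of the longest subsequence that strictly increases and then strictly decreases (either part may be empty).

inc[i] = longest strictly increasing subsequence ending at i; dec[i] = longest strictly decreasing subsequence starting at i:
i:      1  2  3  4  5  6  7  8  9 10
a[i]:  12 15 18  7  6 21 10  9 12 30
inc:    1  2  3  1  1  4  2  2  3  5
dec:    3  3  3  2  1  3  2  1  1  1
Best peak at i=6 (value 21): inc=4, dec=3, length 4+3−1 = 6.

6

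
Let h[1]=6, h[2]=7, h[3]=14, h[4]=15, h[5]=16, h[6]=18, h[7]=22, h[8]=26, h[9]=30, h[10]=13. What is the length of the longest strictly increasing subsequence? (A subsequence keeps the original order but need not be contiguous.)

Track the smallest tail for each achievable length (strict):
6 → extends → [6]
7 → extends → [6, 7]
14 → extends → [6, 7, 14]
15 → extends → [6, 7, 14, 15]
16 → extends → [6, 7, 14, 15, 16]
18 → extends → [6, 7, 14, 15, 16, 18]
22 → extends → [6, 7, 14, 15, 16, 18, 22]
26 → extends → [6, 7, 14, 15, 16, 18, 22, 26]
30 → extends → [6, 7, 14, 15, 16, 18, 22, 26, 30]
13 → replaces 14 → [6, 7, 13, 15, 16, 18, 22, 26, 30]
Nine tails, so the longest strictly increasing subsequence has length 9 (e.g. 6, 7, 14, 15, 16, 18, 22, 26, 30).

9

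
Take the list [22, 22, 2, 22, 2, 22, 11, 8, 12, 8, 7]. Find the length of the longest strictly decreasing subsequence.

4

Negate each value so 'decreasing' becomes 'increasing', then run patience tails on the negated sequence:
-22 → extends → [-22]
-22 → already a tail → [-22]
-2 → extends → [-22, -2]
-22 → already a tail → [-22, -2]
-2 → already a tail → [-22, -2]
-22 → already a tail → [-22, -2]
-11 → replaces -2 → [-22, -11]
-8 → extends → [-22, -11, -8]
-12 → replaces -11 → [-22, -12, -8]
-8 → already a tail → [-22, -12, -8]
-7 → extends → [-22, -12, -8, -7]
Four tails, so the longest strictly decreasing subsequence of the original has length 4.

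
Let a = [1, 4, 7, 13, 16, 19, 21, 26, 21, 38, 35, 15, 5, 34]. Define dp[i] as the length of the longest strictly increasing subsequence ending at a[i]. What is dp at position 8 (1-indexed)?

8

dp[i] = 1 + max{dp[j] : j<i, a[j]<a[i]} (or 1 if no such j):
i:      1  2  3  4  5  6  7  8  9 10 11 12 13 14
a[i]:   1  4  7 13 16 19 21 26 21 38 35 15  5 34
dp:     1  2  3  4  5  6  7  8  7  9  9  5  3  9
At index 8 the value is 8.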